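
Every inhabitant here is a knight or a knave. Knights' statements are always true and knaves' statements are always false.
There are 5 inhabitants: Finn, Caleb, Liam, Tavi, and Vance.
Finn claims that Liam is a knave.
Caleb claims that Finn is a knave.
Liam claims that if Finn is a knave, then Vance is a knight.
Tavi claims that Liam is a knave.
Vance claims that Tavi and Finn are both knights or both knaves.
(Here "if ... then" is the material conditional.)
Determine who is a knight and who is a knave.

Finn is a knave, so "Liam is a knave" must be false — and it is.
Caleb (knight): "Finn is a knave" — True. ✓
Liam (knight): "if Finn is a knave, then Vance is a knight" — True. ✓
As a knave, Tavi's statement "Liam is a knave" should be false; it is.
As a knight, Vance's statement "Tavi and Finn are both knights or both knaves" should be True; it is.

Finn is a knave, Caleb is a knight, Liam is a knight, Tavi is a knave, and Vance is a knight.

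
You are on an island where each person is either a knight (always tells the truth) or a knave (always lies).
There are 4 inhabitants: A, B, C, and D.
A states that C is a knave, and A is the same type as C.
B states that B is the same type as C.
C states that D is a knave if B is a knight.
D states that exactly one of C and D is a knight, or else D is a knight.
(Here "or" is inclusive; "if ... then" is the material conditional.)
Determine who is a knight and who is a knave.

A is a knave, B is a knave, C is a knight, and D is a knight.

Suppose A is a knight. Then A's statement "C is a knave, and A is the same type as C" would have to be true. Checking the 8 ways to assign the others, none is consistent with every speaker.
(For instance, with B=knave, C=knight, D=knight, A's claim "C is a knave, and A is the same type as C" comes out false where it would need to be true.)
So A must be a knave, making "C is a knave, and A is the same type as C" false. Taking A=knave, B=knave, C=knight, D=knight, each remaining statement checks out:
  B (knave): "B is the same type as C" — false. ✓
  C (knight): "D is a knave if B is a knight" — true. ✓
  D (knight): "exactly one of C and D is a knight, or else D is a knight" — true. ✓
This is the unique consistent assignment.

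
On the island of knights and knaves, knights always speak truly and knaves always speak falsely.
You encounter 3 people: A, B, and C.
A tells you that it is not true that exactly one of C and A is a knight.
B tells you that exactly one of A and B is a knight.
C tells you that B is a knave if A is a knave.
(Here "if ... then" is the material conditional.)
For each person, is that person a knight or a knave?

Knights: C. Knaves: A and B.

A is a knave, so "it is not true that exactly one of C and A is a knight" must be false — and it is.
B is a knave, so "exactly one of A and B is a knight" must be false — and it is.
C is a knight, and the claim "B is a knave if A is a knave" is indeed true.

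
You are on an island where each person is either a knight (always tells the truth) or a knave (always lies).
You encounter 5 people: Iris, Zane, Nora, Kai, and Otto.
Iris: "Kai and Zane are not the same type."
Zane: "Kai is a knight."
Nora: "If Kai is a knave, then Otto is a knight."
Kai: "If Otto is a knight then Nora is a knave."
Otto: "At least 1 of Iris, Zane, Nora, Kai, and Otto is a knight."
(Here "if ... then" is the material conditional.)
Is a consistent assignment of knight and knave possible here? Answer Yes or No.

Yes

One consistent assignment: Iris=knave, Zane=knave, Nora=knight, Kai=knave, Otto=knight.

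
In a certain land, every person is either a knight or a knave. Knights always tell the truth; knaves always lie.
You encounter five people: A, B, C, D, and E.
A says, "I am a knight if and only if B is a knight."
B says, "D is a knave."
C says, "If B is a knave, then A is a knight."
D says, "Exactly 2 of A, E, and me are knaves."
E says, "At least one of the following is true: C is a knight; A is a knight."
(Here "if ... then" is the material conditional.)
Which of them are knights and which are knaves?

A is a knight, B is a knight, C is a knight, D is a knave, and E is a knight.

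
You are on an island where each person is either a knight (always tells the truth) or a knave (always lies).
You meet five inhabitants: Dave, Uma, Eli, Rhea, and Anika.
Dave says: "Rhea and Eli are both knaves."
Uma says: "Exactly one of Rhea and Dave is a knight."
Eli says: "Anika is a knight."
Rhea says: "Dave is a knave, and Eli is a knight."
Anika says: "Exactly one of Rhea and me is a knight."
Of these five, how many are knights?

2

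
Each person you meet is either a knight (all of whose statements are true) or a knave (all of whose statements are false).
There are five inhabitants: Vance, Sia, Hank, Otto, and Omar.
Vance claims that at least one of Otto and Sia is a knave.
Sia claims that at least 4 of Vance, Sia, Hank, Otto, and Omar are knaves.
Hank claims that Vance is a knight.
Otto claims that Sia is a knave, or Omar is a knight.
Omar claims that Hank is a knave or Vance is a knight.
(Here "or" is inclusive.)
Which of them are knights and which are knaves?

Knights: Vance, Hank, Otto, and Omar. Knaves: Sia.

Suppose Vance is a knave. Then Vance's statement "at least one of Otto and Sia is a knave" would have to be false. Checking the 16 ways to assign the others, none is consistent with every speaker.
(For instance, with Sia=knave, Hank=knight, Otto=knight, Omar=knight, Vance's claim "at least one of Otto and Sia is a knave" comes out true where it would need to be false.)
So Vance must be a knight, making "at least one of Otto and Sia is a knave" true. Taking Vance=knight, Sia=knave, Hank=knight, Otto=knight, Omar=knight, each remaining statement checks out:
  Sia (knave): "at least 4 of Vance, Sia, Hank, Otto, and Omar are knaves" — false. ✓
  Hank (knight): "Vance is a knight" — true. ✓
  Otto (knight): "Sia is a knave, or Omar is a knight" — true. ✓
  Omar (knight): "Hank is a knave or Vance is a knight" — true. ✓
This is the unique consistent assignment.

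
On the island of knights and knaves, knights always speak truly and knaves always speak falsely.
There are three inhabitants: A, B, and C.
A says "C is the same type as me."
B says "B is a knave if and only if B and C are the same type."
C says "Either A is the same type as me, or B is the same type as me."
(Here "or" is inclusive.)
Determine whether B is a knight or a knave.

Consistent assignments: {A=knight, B=knave, C=knight}
In every consistent assignment, B is a knave.

B is a knave.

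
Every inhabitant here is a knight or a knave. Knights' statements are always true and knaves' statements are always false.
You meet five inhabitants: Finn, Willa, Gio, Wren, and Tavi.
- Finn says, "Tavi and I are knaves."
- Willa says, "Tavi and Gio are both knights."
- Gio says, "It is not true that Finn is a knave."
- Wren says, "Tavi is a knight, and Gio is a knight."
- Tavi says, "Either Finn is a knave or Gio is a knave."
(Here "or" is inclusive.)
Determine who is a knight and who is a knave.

Finn (knave): "Tavi and I are knaves" — false. ✓
Willa is a knave, and the claim "Tavi and Gio are both knights" is indeed false.
Gio (knave): "it is not true that Finn is a knave" — false. ✓
Wren is a knave; "Tavi is a knight, and Gio is a knight" is false, as required.
Tavi is a knight, and the claim "either Finn is a knave or Gio is a knave" is indeed true.

Finn is a knave, Willa is a knave, Gio is a knave, Wren is a knave, and Tavi is a knight.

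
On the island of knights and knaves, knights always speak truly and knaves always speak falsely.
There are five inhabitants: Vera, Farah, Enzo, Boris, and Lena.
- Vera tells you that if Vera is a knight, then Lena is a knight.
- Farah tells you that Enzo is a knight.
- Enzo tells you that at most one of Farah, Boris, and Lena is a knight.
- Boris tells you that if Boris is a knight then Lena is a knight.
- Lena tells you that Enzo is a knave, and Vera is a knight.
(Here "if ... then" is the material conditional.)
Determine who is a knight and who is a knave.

Knights: Vera, Boris, and Lena. Knaves: Farah and Enzo.

Suppose Vera is a knave. Then Vera's statement "if Vera is a knight, then Lena is a knight" would have to be false. Checking the 16 ways to assign the others, none is consistent with every speaker.
(For instance, with Farah=knave, Enzo=knave, Boris=knight, Lena=knight, Vera's claim "if Vera is a knight, then Lena is a knight" comes out true where it would need to be false.)
So Vera must be a knight, making "if Vera is a knight, then Lena is a knight" true. Taking Vera=knight, Farah=knave, Enzo=knave, Boris=knight, Lena=knight, each remaining statement checks out:
  Farah (knave): "Enzo is a knight" — false. ✓
  Enzo (knave): "at most one of Farah, Boris, and Lena is a knight" — false. ✓
  Boris (knight): "if Boris is a knight then Lena is a knight" — true. ✓
  Lena (knight): "Enzo is a knave, and Vera is a knight" — true. ✓
This is the unique consistent assignment.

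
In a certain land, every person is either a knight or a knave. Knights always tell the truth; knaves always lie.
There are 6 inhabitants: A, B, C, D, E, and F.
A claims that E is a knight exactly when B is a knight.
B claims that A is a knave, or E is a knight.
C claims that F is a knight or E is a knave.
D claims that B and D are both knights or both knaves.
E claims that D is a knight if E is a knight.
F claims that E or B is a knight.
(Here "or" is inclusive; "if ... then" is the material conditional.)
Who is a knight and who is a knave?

A is a knight, B is a knight, C is a knight, D is a knight, E is a knight, and F is a knight.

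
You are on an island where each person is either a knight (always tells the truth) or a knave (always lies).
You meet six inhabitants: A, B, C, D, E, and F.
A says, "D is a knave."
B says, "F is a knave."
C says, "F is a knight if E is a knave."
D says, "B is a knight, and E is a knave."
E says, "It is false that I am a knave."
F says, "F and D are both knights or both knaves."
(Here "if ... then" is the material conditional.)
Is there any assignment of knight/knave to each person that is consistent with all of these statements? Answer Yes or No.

Yes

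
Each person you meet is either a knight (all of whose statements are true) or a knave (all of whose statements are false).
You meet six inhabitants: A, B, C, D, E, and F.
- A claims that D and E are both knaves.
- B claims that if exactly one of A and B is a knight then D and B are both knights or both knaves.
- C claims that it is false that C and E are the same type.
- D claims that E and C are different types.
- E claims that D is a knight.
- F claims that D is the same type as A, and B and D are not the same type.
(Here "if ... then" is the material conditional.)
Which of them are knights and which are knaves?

Knights: A and B. Knaves: C, D, E, and F.

A (knight): "D and E are both knaves" — True. ✓
As a knight, B's statement "if exactly one of A and B is a knight then D and B are both knights or both knaves" should be True; it is.
C is a knave, so "it is false that C and E are the same type" must be False — and it is.
D is a knave, so "E and C are different types" must be False — and it is.
Since E is a knave, "D is a knight" needs to be False, which holds.
Since F is a knave, "D is the same type as A, and B and D are not the same type" needs to be False, which holds.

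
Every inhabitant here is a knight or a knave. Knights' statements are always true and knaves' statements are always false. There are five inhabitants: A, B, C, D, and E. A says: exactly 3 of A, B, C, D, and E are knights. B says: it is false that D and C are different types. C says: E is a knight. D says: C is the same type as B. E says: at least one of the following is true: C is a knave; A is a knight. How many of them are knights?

The unique consistent assignment is A=knight, B=knave, C=knight, D=knave, E=knight.
That has 3 knights.

3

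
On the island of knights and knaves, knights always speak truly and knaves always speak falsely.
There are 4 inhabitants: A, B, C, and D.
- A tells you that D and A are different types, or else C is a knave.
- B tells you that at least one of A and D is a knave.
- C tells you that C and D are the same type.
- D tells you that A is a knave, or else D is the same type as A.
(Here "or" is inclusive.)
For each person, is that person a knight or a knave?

A is a knight; "D and A are different types, or else C is a knave" is true, as required.
B is a knave, and the claim "at least one of A and D is a knave" is indeed False.
C is a knave, and the claim "C and D are the same type" is indeed False.
D is a knight; "A is a knave, or else D is the same type as A" is true, as required.

Knights: A and D. Knaves: B and C.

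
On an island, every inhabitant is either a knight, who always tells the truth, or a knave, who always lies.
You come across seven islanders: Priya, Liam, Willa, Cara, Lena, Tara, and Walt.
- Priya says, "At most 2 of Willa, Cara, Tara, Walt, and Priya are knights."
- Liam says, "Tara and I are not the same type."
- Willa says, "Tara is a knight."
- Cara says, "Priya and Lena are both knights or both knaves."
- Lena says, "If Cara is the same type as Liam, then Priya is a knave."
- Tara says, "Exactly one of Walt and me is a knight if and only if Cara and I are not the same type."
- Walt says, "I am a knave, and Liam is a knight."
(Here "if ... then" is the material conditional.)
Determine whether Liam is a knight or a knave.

Liam is a knave.

Consistent assignments: {Priya=knight, Liam=knave, Willa=knave, Cara=knight, Lena=knight, Tara=knave, Walt=knave}
In every consistent assignment, Liam is a knave.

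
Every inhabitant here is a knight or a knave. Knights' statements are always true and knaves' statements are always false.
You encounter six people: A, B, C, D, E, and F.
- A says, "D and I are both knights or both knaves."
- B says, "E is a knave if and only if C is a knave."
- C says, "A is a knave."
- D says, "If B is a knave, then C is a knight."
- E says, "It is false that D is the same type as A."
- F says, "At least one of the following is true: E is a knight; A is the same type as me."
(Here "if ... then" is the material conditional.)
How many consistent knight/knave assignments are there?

3

Consistent assignments:
  A=knight, B=knight, C=knave, D=knight, E=knave, F=knight
  A=knight, B=knight, C=knave, D=knight, E=knave, F=knave
  A=knave, B=knight, C=knight, D=knight, E=knight, F=knight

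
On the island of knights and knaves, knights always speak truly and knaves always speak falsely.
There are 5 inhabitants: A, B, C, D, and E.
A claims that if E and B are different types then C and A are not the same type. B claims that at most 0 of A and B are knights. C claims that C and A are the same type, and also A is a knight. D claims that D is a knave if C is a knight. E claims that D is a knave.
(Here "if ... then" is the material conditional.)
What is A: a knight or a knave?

A is a knight.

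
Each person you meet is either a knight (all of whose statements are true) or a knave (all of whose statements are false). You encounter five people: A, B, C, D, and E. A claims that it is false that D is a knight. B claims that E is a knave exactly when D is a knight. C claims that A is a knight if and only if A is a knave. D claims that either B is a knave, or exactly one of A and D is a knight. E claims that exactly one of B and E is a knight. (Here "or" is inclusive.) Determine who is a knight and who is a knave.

Suppose A is a knight. Then A's statement "it is false that D is a knight" would have to be true. Checking the 16 ways to assign the others, none is consistent with every speaker.
(For instance, with B=knave, C=knave, D=knight, E=knight, A's claim "it is false that D is a knight" comes out false where it would need to be true.)
So A must be a knave, making "it is false that D is a knight" false. Taking A=knave, B=knave, C=knave, D=knight, E=knight, each remaining statement checks out:
  B (knave): "E is a knave exactly when D is a knight" — false. ✓
  C (knave): "A is a knight if and only if A is a knave" — false. ✓
  D (knight): "either B is a knave, or exactly one of A and D is a knight" — true. ✓
  E (knight): "exactly one of B and E is a knight" — true. ✓
This is the unique consistent assignment.

A is a knave, B is a knave, C is a knave, D is a knight, and E is a knight.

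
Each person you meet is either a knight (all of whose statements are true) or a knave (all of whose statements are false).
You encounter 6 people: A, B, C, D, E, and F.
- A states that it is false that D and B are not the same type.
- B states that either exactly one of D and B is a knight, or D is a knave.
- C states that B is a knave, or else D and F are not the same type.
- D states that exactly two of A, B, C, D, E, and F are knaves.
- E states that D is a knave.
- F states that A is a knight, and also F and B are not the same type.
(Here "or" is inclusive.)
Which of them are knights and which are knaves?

A (knave): "it is false that D and B are not the same type" — False. ✓
B is a knight; "either exactly one of D and B is a knight, or D is a knave" is true, as required.
As a knave, C's statement "B is a knave, or else D and F are not the same type" should be False; it is.
D is a knave, so "exactly two of A, B, C, D, E, and F are knaves" must be False — and it is.
As a knight, E's statement "D is a knave" should be true; it is.
As a knave, F's statement "A is a knight, and also F and B are not the same type" should be False; it is.

A is a knave, B is a knight, C is a knave, D is a knave, E is a knight, and F is a knave.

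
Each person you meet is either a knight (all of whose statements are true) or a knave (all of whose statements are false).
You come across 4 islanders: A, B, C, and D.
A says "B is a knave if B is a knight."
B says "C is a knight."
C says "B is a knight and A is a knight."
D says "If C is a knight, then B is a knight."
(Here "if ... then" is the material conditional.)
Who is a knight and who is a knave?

A is a knight, B is a knave, C is a knave, and D is a knight.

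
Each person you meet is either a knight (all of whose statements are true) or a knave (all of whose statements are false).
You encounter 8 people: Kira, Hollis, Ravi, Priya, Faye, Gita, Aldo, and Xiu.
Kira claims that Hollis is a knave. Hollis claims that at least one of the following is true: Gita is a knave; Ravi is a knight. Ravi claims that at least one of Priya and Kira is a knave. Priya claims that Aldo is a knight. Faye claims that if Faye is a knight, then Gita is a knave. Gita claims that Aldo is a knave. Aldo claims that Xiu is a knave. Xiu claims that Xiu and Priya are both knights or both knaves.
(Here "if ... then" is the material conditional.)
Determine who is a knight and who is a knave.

Knights: Hollis, Ravi, Priya, Faye, and Aldo. Knaves: Kira, Gita, and Xiu.

As a knave, Kira's statement "Hollis is a knave" should be False; it is.
Hollis is a knight; "at least one of the following is true: Gita is a knave; Ravi is a knight" is True, as required.
Ravi is a knight; "at least one of Priya and Kira is a knave" is True, as required.
Priya is a knight, so "Aldo is a knight" must be True — and it is.
Since Faye is a knight, "if Faye is a knight, then Gita is a knave" needs to be True, which holds.
Gita is a knave, and the claim "Aldo is a knave" is indeed False.
Since Aldo is a knight, "Xiu is a knave" needs to be True, which holds.
Since Xiu is a knave, "Xiu and Priya are both knights or both knaves" needs to be False, which holds.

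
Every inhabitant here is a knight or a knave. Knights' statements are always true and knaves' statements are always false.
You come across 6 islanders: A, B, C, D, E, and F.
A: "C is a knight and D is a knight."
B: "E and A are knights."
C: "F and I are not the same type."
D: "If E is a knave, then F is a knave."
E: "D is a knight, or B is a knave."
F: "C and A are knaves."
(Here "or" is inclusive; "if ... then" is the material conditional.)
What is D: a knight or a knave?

Consistent assignments: {A=knight, B=knight, C=knight, D=knight, E=knight, F=knave}
In every consistent assignment, D is a knight.

D is a knight.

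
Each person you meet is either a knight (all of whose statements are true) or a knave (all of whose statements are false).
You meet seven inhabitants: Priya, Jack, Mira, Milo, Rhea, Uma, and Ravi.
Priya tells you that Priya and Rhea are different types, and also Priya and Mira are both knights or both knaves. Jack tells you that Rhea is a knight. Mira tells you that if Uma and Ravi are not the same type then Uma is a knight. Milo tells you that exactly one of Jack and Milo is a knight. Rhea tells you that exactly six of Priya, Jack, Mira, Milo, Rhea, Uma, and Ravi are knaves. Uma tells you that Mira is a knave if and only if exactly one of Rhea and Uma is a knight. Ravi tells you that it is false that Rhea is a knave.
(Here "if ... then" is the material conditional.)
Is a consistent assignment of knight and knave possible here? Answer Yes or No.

Checking all 128 assignments, each has at least one speaker whose statement's truth value contradicts their type.

No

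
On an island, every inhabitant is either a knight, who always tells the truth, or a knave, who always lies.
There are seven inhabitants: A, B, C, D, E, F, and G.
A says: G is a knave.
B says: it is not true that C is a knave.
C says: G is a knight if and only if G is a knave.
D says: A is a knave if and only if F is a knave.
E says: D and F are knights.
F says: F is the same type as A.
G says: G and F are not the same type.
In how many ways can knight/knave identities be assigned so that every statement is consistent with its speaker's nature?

1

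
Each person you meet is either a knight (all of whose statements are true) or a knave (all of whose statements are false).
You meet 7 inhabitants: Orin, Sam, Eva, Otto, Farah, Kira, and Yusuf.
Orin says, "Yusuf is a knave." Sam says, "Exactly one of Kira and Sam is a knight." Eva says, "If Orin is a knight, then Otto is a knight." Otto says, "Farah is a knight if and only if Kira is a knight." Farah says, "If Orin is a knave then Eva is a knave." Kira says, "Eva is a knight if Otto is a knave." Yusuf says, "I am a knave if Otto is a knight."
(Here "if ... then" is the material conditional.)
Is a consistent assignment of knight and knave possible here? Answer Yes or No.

No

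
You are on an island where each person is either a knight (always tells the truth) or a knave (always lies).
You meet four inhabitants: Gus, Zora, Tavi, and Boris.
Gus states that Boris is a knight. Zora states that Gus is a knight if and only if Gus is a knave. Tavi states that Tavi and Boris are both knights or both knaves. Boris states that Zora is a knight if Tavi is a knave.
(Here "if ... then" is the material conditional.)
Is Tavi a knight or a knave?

Tavi is a knight.

Consistent assignments: {Gus=knight, Zora=knave, Tavi=knight, Boris=knight}
In every consistent assignment, Tavi is a knight.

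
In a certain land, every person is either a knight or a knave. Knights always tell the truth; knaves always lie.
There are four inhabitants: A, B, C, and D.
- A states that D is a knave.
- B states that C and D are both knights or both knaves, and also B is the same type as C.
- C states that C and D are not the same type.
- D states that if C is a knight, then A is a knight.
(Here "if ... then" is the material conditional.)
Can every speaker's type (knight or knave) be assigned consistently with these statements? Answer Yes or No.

No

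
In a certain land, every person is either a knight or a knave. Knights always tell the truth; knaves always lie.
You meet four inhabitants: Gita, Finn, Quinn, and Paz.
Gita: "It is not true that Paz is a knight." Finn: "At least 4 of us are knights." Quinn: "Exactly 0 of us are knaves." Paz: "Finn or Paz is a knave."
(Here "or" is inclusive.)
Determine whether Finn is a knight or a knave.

Finn is a knave.

Consistent assignments: {Gita=knave, Finn=knave, Quinn=knave, Paz=knight}
In every consistent assignment, Finn is a knave.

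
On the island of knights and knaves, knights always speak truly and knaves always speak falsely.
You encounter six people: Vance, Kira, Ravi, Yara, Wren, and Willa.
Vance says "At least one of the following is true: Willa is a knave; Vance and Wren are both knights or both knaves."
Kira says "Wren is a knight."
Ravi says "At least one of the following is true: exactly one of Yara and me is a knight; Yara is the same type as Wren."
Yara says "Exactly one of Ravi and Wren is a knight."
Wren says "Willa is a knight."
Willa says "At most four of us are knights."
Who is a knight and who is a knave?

As a knave, Vance's statement "at least one of the following is true: Willa is a knave; Vance and Wren are both knights or both knaves" should be False; it is.
Since Kira is a knight, "Wren is a knight" needs to be True, which holds.
Ravi is a knight, and the claim "at least one of the following is true: exactly one of Yara and me is a knight; Yara is the same type as Wren" is indeed True.
Yara is a knave, and the claim "exactly one of Ravi and Wren is a knight" is indeed False.
Since Wren is a knight, "Willa is a knight" needs to be True, which holds.
Willa (knight): "at most four of us are knights" — True. ✓

Vance is a knave, Kira is a knight, Ravi is a knight, Yara is a knave, Wren is a knight, and Willa is a knight.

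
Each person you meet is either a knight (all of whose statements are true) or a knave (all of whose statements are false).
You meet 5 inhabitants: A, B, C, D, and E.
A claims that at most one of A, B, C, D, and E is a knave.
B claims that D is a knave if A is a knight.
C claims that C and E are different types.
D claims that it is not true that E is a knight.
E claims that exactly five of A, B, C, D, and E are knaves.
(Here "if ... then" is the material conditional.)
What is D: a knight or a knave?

D is a knight.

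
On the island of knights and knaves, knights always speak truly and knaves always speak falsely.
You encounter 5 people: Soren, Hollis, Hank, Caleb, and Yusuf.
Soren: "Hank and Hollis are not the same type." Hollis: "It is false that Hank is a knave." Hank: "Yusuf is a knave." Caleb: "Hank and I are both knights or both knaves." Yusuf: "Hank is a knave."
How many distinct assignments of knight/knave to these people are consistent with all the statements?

2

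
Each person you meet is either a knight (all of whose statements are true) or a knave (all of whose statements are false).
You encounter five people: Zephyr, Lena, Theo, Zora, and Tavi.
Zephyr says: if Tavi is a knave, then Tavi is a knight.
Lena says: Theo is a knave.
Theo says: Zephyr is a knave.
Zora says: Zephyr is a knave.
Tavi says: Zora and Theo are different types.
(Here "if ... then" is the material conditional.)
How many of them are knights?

2

The unique consistent assignment is Zephyr=knave, Lena=knave, Theo=knight, Zora=knight, Tavi=knave.
That has 2 knights.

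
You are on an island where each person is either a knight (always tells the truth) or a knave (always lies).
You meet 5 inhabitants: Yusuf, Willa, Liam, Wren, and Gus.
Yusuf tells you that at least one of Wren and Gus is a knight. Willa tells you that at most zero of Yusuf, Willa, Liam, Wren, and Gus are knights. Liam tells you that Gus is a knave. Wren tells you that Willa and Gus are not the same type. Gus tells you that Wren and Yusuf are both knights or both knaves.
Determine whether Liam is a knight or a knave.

Liam is a knave.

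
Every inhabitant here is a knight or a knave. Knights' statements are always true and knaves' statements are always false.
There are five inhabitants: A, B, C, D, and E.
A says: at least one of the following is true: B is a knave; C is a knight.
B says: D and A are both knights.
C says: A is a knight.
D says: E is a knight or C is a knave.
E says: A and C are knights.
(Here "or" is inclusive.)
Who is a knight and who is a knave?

Knights: A, B, C, D, and E. Knaves: none.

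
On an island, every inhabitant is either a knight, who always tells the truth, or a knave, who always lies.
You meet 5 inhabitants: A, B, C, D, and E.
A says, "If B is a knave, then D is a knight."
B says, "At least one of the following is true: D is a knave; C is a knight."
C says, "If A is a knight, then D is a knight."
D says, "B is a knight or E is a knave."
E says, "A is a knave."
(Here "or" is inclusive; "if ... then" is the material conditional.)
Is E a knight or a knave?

E is a knave.

Consistent assignments: {A=knight, B=knight, C=knight, D=knight, E=knave}
In every consistent assignment, E is a knave.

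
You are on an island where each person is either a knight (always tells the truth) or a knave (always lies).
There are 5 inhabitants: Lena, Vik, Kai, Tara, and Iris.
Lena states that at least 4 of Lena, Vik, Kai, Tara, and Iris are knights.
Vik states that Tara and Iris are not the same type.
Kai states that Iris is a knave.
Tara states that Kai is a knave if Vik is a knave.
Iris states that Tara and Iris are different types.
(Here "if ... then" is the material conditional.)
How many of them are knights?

The unique consistent assignment is Lena=knave, Vik=knave, Kai=knight, Tara=knave, Iris=knave.
That has 1 knight.

1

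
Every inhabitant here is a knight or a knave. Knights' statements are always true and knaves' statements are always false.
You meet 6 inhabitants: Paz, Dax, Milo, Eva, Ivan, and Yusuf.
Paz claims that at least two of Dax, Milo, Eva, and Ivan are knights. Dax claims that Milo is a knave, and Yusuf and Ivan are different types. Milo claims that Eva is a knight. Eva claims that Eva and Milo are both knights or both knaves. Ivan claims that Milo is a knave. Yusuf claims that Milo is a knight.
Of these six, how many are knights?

4

The unique consistent assignment is Paz=knight, Dax=knave, Milo=knight, Eva=knight, Ivan=knave, Yusuf=knight.
That has 4 knights.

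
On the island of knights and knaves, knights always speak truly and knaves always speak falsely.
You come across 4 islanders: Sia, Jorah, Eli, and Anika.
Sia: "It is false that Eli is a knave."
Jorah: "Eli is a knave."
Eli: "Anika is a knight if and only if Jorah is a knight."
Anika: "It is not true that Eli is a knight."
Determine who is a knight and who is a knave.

Knights: Sia and Eli. Knaves: Jorah and Anika.

As a knight, Sia's statement "it is false that Eli is a knave" should be true; it is.
Jorah is a knave, so "Eli is a knave" must be False — and it is.
Eli is a knight, and the claim "Anika is a knight if and only if Jorah is a knight" is indeed true.
Since Anika is a knave, "it is not true that Eli is a knight" needs to be False, which holds.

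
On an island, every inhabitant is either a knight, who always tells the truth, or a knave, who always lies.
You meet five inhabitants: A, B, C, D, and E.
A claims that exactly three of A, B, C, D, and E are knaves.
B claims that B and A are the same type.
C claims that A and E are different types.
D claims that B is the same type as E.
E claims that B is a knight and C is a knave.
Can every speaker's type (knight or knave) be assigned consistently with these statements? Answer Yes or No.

No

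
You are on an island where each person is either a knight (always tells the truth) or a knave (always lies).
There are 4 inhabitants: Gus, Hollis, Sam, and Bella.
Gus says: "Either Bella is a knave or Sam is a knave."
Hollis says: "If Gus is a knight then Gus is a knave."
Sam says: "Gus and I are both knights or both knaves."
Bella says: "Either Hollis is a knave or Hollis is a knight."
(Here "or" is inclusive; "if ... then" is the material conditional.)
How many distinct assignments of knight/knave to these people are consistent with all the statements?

Consistent assignments:
  Gus=knight, Hollis=knave, Sam=knave, Bella=knight

1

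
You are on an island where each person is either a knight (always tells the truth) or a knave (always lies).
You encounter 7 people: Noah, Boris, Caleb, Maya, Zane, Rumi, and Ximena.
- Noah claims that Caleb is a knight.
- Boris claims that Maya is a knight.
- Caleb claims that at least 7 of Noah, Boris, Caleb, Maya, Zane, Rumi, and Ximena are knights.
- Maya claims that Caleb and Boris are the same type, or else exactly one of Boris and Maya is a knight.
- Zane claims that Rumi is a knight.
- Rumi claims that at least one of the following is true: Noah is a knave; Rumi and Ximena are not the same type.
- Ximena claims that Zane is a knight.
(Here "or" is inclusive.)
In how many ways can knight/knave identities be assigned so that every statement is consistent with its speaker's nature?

0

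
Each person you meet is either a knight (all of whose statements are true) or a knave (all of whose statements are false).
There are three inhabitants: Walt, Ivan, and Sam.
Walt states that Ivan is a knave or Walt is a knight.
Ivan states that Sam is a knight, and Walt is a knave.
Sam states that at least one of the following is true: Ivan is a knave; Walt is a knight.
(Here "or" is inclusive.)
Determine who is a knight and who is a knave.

Knights: Walt and Sam. Knaves: Ivan.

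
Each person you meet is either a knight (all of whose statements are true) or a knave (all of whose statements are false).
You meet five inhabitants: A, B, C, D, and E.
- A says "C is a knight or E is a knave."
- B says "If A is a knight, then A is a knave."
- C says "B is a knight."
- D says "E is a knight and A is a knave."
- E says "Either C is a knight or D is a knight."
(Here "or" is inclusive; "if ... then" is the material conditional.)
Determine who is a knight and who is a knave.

A is a knight, B is a knave, C is a knave, D is a knave, and E is a knave.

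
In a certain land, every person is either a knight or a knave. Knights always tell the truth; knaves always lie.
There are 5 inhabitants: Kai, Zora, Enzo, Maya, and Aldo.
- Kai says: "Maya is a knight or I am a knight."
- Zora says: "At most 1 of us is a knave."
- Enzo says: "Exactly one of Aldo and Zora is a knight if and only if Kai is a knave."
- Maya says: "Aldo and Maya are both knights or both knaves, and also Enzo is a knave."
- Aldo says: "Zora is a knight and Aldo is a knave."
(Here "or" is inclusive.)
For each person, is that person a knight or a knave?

Knights: Kai and Enzo. Knaves: Zora, Maya, and Aldo.

Suppose Kai is a knave. Then Kai's statement "Maya is a knight or I am a knight" would have to be false. Checking the 16 ways to assign the others, none is consistent with every speaker.
(For instance, with Zora=knave, Enzo=knight, Maya=knave, Aldo=knave, Enzo's claim "exactly one of Aldo and Zora is a knight if and only if Kai is a knave" comes out false where it would need to be true.)
So Kai must be a knight, making "Maya is a knight or I am a knight" true. Taking Kai=knight, Zora=knave, Enzo=knight, Maya=knave, Aldo=knave, each remaining statement checks out:
  Zora (knave): "at most 1 of us is a knave" — false. ✓
  Enzo (knight): "exactly one of Aldo and Zora is a knight if and only if Kai is a knave" — true. ✓
  Maya (knave): "Aldo and Maya are both knights or both knaves, and also Enzo is a knave" — false. ✓
  Aldo (knave): "Zora is a knight and Aldo is a knave" — false. ✓
This is the unique consistent assignment.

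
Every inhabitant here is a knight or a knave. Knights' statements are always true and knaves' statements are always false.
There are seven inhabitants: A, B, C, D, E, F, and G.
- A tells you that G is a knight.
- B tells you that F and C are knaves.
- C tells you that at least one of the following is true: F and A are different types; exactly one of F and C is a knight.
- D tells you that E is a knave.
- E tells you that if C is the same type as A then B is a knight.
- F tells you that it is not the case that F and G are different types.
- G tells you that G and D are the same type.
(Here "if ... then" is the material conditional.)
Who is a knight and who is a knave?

A is a knight, B is a knave, C is a knight, D is a knight, E is a knave, F is a knave, and G is a knight.

Since A is a knight, "G is a knight" needs to be True, which holds.
B is a knave, and the claim "F and C are knaves" is indeed False.
C is a knight, and the claim "at least one of the following is true: F and A are different types; exactly one of F and C is a knight" is indeed True.
As a knight, D's statement "E is a knave" should be True; it is.
E is a knave; "if C is the same type as A then B is a knight" is False, as required.
F is a knave; "it is not the case that F and G are different types" is False, as required.
As a knight, G's statement "G and D are the same type" should be True; it is.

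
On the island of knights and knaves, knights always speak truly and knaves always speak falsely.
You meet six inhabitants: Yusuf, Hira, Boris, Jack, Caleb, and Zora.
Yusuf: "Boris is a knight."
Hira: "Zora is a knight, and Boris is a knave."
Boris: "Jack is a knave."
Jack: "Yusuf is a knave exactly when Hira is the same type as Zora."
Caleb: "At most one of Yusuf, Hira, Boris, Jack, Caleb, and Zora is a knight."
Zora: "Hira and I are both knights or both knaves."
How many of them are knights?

3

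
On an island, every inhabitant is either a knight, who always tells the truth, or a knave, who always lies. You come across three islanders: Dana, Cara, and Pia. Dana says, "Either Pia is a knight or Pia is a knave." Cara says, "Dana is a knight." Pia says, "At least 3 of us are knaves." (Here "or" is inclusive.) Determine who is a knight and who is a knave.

Since Dana is a knight, "either Pia is a knight or Pia is a knave" needs to be true, which holds.
As a knight, Cara's statement "Dana is a knight" should be true; it is.
As a knave, Pia's statement "at least 3 of us are knaves" should be False; it is.

Knights: Dana and Cara. Knaves: Pia.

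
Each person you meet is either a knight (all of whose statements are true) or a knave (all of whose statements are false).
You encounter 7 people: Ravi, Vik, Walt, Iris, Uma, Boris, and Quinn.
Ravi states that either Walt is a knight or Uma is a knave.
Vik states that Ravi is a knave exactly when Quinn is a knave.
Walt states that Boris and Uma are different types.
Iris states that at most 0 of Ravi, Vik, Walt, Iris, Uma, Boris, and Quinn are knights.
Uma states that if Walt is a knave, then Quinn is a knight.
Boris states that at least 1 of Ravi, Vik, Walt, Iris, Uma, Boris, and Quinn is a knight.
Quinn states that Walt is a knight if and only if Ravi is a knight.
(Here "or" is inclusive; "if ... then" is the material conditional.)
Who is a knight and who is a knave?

Ravi is a knave; "either Walt is a knight or Uma is a knave" is False, as required.
Vik (knave): "Ravi is a knave exactly when Quinn is a knave" — False. ✓
As a knave, Walt's statement "Boris and Uma are different types" should be False; it is.
Iris is a knave, so "at most 0 of Ravi, Vik, Walt, Iris, Uma, Boris, and Quinn are knights" must be False — and it is.
Uma is a knight; "if Walt is a knave, then Quinn is a knight" is true, as required.
Boris (knight): "at least 1 of Ravi, Vik, Walt, Iris, Uma, Boris, and Quinn is a knight" — true. ✓
As a knight, Quinn's statement "Walt is a knight if and only if Ravi is a knight" should be true; it is.

Ravi is a knave, Vik is a knave, Walt is a knave, Iris is a knave, Uma is a knight, Boris is a knight, and Quinn is a knight.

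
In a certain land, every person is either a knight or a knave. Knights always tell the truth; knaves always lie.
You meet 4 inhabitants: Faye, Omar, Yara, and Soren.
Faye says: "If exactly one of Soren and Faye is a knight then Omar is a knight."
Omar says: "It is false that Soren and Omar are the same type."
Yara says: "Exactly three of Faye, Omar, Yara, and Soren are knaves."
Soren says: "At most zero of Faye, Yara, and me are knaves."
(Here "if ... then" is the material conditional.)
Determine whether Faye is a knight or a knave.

Faye is a knight.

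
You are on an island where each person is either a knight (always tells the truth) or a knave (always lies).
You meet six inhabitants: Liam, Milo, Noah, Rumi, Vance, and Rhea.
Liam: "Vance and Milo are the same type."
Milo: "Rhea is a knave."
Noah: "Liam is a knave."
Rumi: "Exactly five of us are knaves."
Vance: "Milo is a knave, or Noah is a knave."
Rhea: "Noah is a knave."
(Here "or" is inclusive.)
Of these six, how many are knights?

The unique consistent assignment is Liam=knave, Milo=knight, Noah=knight, Rumi=knave, Vance=knave, Rhea=knave.
That has 2 knights.

2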